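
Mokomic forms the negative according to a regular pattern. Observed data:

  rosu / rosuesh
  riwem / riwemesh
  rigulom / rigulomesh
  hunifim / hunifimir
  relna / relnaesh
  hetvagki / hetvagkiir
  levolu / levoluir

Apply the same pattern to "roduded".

rodudedesh

rosu and levolu both end in -u yet inflect differently (rosuesh, levoluir), so the final letter is not what conditions the rule; the first letter is.
"roduded" begins with r-. The stems beginning with r- (rigulom → rigulomesh, rosu → rosuesh, relna → relnaesh) add -esh.
The other pattern: stems beginning with h- or l- add -ir.
So roduded → rodudedesh.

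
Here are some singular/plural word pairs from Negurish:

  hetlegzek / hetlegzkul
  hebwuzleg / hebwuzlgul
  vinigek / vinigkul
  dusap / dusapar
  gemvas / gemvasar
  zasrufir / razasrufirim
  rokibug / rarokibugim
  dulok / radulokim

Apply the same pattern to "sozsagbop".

hebwuzleg and rokibug both end in -g yet inflect differently (hebwuzlgul, rarokibugim), so the final letter is not what conditions the rule; the last vowel is.
"sozsagbop" has last vowel 'o'. The one such stem in the data (dulok → radulokim) adds ra- … -im around the stem, so the same rule applies.
So sozsagbop → rasozsagbopim.

rasozsagbopim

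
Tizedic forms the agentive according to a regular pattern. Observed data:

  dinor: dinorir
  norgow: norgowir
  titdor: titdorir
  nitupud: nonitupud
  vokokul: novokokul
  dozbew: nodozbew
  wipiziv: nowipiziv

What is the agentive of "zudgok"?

zudgokir

norgow and dozbew both end in -w yet inflect differently (norgowir, nodozbew), so the final letter is not what conditions the rule; the last vowel is.
"zudgok" has last vowel 'o'. The stems whose last vowel is 'o' (dinor → dinorir, norgow → norgowir, titdor → titdorir) add -ir.
The other pattern: stems whose last vowel is 'e', 'i' or 'u' add the prefix no-.
So zudgok → zudgokir.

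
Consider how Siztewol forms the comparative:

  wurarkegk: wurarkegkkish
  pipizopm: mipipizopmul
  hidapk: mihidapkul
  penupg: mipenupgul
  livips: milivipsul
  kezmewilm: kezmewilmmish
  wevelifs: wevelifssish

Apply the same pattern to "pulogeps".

pipizopm and kezmewilm both end in -m yet inflect differently (mipipizopmul, kezmewilmmish), so the final letter is not what conditions the rule; the second-to-last letter is.
"pulogeps" has second-to-last letter 'p'. The stems whose second-to-last letter is 'p' (hidapk → mihidapkul, pipizopm → mipipizopmul, livips → milivipsul) add mi- … -ul around the stem.
So pulogeps → mipulogepsul.

mipulogepsul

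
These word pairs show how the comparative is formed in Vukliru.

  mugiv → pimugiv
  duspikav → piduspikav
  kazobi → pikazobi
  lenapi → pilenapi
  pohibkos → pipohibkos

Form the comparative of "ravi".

piravi

Every pair shown (mugiv → pimugiv, duspikav → piduspikav, kazobi → pikazobi, …) follows the same rule: add the prefix pi-.
So ravi → piravi.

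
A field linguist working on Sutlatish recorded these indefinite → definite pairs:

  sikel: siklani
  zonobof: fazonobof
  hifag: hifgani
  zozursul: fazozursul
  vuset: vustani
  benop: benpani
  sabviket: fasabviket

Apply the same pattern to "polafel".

fapolafel

vuset and sabviket both end in -t yet inflect differently (vustani, fasabviket), so the final letter is not what conditions the rule; the number of vowels is.
"polafel" has 3 vowels. The stems with 3 vowels (sabviket → fasabviket, zozursul → fazozursul, zonobof → fazonobof) add the prefix fa-.
The other pattern: stems with 2 vowels delete the last vowel and add -ani.
So polafel → fapolafel.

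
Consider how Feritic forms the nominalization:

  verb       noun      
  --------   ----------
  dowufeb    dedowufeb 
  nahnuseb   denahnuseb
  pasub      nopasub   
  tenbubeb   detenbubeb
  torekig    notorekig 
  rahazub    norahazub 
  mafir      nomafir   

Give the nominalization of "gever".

degever

dowufeb and pasub both end in -b yet inflect differently (dedowufeb, nopasub), so the final letter is not what conditions the rule; the last vowel is.
"gever" has last vowel 'e'. The stems whose last vowel is 'e' (dowufeb → dedowufeb, nahnuseb → denahnuseb, tenbubeb → detenbubeb) add the prefix de-.
The other pattern: stems whose last vowel is 'i' or 'u' add the prefix no-.
So gever → degever.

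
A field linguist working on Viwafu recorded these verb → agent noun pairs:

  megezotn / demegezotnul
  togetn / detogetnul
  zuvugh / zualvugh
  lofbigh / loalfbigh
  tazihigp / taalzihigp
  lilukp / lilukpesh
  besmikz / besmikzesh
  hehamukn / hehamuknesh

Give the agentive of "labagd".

tazihigp and lilukp both end in -p yet inflect differently (taalzihigp, lilukpesh), so the final letter is not what conditions the rule; the second-to-last letter is.
"labagd" has second-to-last letter 'g'. The stems whose second-to-last letter is 'g' (zuvugh → zualvugh, lofbigh → loalfbigh, tazihigp → taalzihigp) insert -al- after the first vowel.
The other patterns: stems whose second-to-last letter is 't' add de- … -ul around the stem; stems whose second-to-last letter is 'k' add -esh.
So labagd → laalbagd.

laalbagd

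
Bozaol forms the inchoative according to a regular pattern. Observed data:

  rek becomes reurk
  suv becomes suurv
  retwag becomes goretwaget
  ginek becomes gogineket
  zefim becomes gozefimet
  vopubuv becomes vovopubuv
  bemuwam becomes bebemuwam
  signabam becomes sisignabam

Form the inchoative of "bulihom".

bubulihom

rek and ginek both end in -k yet inflect differently (reurk, gogineket), so the final letter is not what conditions the rule; the number of vowels is.
"bulihom" has 3 vowels. The stems with 3 vowels (vopubuv → vovopubuv, bemuwam → bebemuwam, signabam → sisignabam) repeat the first consonant+vowel as a prefix.
So bulihom → bubulihom.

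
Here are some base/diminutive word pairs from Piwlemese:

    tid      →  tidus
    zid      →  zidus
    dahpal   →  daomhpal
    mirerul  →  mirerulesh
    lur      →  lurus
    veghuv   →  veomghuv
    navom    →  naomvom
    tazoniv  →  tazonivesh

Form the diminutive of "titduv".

"titduv" has 2 vowels. The stems with 2 vowels (navom → naomvom, dahpal → daomhpal, veghuv → veomghuv) insert -om- after the first vowel.
The other patterns: stems with 1 vowel add -us; stems with 3 vowels add -esh.
So titduv → tiomtduv.

tiomtduv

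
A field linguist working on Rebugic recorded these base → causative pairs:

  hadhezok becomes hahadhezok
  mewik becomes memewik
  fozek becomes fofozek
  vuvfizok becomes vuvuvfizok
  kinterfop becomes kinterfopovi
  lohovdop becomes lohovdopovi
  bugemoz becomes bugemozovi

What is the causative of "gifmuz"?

gifmuzovi

"gifmuz" ends in -z. The one such stem in the data (bugemoz → bugemozovi) adds -ovi, so the same rule applies.
The other pattern: stems ending in -k repeat the first consonant+vowel as a prefix.
So gifmuz → gifmuzovi.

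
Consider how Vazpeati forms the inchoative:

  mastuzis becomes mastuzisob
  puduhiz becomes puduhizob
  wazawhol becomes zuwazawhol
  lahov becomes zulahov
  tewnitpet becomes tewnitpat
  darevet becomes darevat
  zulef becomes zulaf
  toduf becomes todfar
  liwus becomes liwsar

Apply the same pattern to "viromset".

zulef and toduf both end in -f yet inflect differently (zulaf, todfar), so the final letter is not what conditions the rule; the last vowel is.
"viromset" has last vowel 'e'. The stems whose last vowel is 'e' (tewnitpet → tewnitpat, darevet → darevat, zulef → zulaf) change the last vowel to 'a'.
The other patterns: stems whose last vowel is 'i' add -ob; stems whose last vowel is 'o' add the prefix zu-; stems whose last vowel is 'u' delete the last vowel and add -ar.
So viromset → viromsat.

viromsat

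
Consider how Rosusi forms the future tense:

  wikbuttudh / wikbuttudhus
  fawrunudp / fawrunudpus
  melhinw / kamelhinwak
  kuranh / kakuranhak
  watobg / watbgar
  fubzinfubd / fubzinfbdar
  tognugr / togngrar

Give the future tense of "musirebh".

musirbhar

wikbuttudh and kuranh both end in -h yet inflect differently (wikbuttudhus, kakuranhak), so the final letter is not what conditions the rule; the second-to-last letter is.
"musirebh" has second-to-last letter 'b'. The stems whose second-to-last letter is 'b' (watobg → watbgar, fubzinfubd → fubzinfbdar) delete the last vowel and add -ar.
The other patterns: stems whose second-to-last letter is 'd' add -us; stems whose second-to-last letter is 'n' add ka- … -ak around the stem.
So musirebh → musirbhar.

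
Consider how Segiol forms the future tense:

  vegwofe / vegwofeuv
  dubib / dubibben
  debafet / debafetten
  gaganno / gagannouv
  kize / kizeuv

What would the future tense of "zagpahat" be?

kize and debafet both have last vowel 'e' yet inflect differently (kizeuv, debafetten), so the last vowel is not what conditions the rule; whether the stem ends in a vowel or a consonant is.
"zagpahat" ends in a consonant. The stems ending in a consonant (dubib → dubibben, debafet → debafetten) double the final consonant and add -en.
So zagpahat → zagpahatten.

zagpahatten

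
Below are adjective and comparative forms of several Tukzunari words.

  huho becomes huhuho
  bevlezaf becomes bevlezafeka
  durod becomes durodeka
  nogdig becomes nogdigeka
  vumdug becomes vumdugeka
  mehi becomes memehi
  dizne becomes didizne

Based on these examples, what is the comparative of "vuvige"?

"vuvige" ends in a vowel. The stems ending in a vowel (huho → huhuho, mehi → memehi, dizne → didizne) repeat the first consonant+vowel as a prefix.
So vuvige → vuvuvige.

vuvuvige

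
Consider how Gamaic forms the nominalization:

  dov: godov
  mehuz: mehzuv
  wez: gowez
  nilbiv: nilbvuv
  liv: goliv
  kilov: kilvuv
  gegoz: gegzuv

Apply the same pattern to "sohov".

liv and kilov both end in -v yet inflect differently (goliv, kilvuv), so the final letter is not what conditions the rule; the number of vowels is.
"sohov" has 2 vowels. The stems with 2 vowels (kilov → kilvuv, gegoz → gegzuv, mehuz → mehzuv) delete the last vowel and add -uv.
The other pattern: stems with 1 vowel add the prefix go-.
So sohov → sohvuv.

sohvuv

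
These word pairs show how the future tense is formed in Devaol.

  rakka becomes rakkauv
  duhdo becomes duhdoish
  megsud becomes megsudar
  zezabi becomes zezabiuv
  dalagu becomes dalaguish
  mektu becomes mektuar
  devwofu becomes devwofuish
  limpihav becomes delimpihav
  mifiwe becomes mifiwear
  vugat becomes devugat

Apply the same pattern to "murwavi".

murwaviar

"murwavi" begins with m-. The stems beginning with m- (megsud → megsudar, mektu → mektuar, mifiwe → mifiwear) add -ar.
So murwavi → murwaviar.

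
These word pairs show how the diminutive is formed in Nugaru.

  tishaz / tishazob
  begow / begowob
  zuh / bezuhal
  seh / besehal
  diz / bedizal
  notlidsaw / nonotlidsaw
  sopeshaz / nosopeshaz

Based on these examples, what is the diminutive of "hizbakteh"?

nohizbakteh

diz and tishaz both end in -z yet inflect differently (bedizal, tishazob), so the final letter is not what conditions the rule; the number of vowels is.
"hizbakteh" has 3 vowels. The stems with 3 vowels (sopeshaz → nosopeshaz, notlidsaw → nonotlidsaw) add the prefix no-.
So hizbakteh → nohizbakteh.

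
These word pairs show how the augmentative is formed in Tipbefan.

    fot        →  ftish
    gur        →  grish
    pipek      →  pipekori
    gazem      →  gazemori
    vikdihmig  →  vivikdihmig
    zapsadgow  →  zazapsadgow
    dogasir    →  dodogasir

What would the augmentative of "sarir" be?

gur and dogasir both end in -r yet inflect differently (grish, dodogasir), so the final letter is not what conditions the rule; the number of vowels is.
"sarir" has 2 vowels. The stems with 2 vowels (pipek → pipekori, gazem → gazemori) add -ori.
The other patterns: stems with 1 vowel delete the last vowel and add -ish; stems with 3 vowels repeat the first consonant+vowel as a prefix.
So sarir → sarirori.

sarirori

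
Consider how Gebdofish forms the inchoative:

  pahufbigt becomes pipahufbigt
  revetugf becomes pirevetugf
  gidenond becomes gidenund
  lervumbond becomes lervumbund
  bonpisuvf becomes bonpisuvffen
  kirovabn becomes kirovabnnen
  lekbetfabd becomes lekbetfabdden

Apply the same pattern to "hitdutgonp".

"hitdutgonp" has second-to-last letter 'n'. The stems whose second-to-last letter is 'n' (gidenond → gidenund, lervumbond → lervumbund) change the last vowel to 'u'.
The other patterns: stems whose second-to-last letter is 'g' add the prefix pi-; stems whose second-to-last letter is 'b' or 'v' double the final consonant and add -en.
So hitdutgonp → hitdutgunp.

hitdutgunp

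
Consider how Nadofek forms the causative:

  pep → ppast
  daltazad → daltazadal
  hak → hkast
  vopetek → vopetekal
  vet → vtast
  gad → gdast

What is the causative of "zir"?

hak and vopetek both end in -k yet inflect differently (hkast, vopetekal), so the final letter is not what conditions the rule; the number of vowels is.
"zir" has 1 vowel. The stems with 1 vowel (pep → ppast, hak → hkast, vet → vtast) delete the last vowel and add -ast.
The other pattern: stems with 3 vowels add -al.
So zir → zrast.

zrast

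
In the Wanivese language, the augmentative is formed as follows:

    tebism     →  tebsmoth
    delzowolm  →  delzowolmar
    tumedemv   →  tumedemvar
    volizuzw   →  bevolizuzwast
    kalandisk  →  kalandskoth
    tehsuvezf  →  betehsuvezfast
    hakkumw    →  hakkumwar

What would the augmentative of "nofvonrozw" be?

benofvonrozwast

"nofvonrozw" has second-to-last letter 'z'. The stems whose second-to-last letter is 'z' (tehsuvezf → betehsuvezfast, volizuzw → bevolizuzwast) add be- … -ast around the stem.
The other patterns: stems whose second-to-last letter is 's' delete the last vowel and add -oth; stems whose second-to-last letter is 'l' or 'm' add -ar.
So nofvonrozw → benofvonrozwast.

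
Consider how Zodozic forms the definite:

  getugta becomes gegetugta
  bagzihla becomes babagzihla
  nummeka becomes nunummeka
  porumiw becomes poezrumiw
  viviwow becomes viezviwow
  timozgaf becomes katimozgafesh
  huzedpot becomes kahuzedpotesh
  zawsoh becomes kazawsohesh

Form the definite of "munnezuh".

getugta and timozgaf both have last vowel 'a' yet inflect differently (gegetugta, katimozgafesh), so the last vowel is not what conditions the rule; the final letter is.
"munnezuh" ends in -h. The one such stem in the data (zawsoh → kazawsohesh) adds ka- … -esh around the stem, so the same rule applies.
The other patterns: stems ending in -a repeat the first consonant+vowel as a prefix; stems ending in -w insert -ez- after the first vowel.
So munnezuh → kamunnezuhesh.

kamunnezuhesh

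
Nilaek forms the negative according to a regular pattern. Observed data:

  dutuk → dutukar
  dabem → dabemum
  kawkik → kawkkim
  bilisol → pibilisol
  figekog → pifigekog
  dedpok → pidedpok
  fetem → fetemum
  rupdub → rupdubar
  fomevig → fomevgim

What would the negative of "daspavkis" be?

"daspavkis" has last vowel 'i'. The stems whose last vowel is 'i' (fomevig → fomevgim, kawkik → kawkkim) delete the last vowel and add -im.
So daspavkis → daspavksim.

daspavksim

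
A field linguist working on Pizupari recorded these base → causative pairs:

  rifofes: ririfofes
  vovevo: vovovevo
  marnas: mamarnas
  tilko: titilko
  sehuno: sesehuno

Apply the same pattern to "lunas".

lulunas

Every pair shown (rifofes → ririfofes, vovevo → vovovevo, marnas → mamarnas, …) follows the same rule: repeat the first consonant+vowel as a prefix.
So lunas → lulunas.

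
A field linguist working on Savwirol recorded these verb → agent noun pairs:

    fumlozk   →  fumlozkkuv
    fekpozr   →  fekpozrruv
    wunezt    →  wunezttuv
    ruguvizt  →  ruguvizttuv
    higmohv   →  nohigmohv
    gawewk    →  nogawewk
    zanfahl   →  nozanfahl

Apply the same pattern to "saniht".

nosaniht

"saniht" has second-to-last letter 'h'. The stems whose second-to-last letter is 'h' (zanfahl → nozanfahl, higmohv → nohigmohv) add the prefix no-.
The other pattern: stems whose second-to-last letter is 'z' double the final consonant and add -uv.
So saniht → nosaniht.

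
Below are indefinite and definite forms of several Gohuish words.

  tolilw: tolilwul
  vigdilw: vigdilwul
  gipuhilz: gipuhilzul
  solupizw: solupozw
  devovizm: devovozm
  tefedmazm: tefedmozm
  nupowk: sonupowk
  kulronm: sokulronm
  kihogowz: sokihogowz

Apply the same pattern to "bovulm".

bovulmul

"bovulm" has second-to-last letter 'l'. The stems whose second-to-last letter is 'l' (tolilw → tolilwul, vigdilw → vigdilwul, gipuhilz → gipuhilzul) add -ul.
The other patterns: stems whose second-to-last letter is 'z' change the last vowel to 'o'; stems whose second-to-last letter is 'n' or 'w' add the prefix so-.
So bovulm → bovulmul.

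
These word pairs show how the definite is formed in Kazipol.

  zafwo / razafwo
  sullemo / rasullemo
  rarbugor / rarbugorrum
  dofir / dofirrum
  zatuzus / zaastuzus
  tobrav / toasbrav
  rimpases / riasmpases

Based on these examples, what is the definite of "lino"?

ralino

zafwo and rarbugor both have last vowel 'o' yet inflect differently (razafwo, rarbugorrum), so the last vowel is not what conditions the rule; the final letter is.
"lino" ends in -o. The stems ending in -o (zafwo → razafwo, sullemo → rasullemo) add the prefix ra-.
The other patterns: stems ending in -r double the final consonant and add -um; stems ending in -s or -v insert -as- after the first vowel.
So lino → ralino.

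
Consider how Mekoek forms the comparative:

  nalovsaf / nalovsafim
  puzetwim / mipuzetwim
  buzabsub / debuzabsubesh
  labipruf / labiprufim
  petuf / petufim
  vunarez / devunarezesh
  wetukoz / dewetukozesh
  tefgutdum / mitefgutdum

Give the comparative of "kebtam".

petuf and tefgutdum both have last vowel 'u' yet inflect differently (petufim, mitefgutdum), so the last vowel is not what conditions the rule; the final letter is.
"kebtam" ends in -m. The stems ending in -m (puzetwim → mipuzetwim, tefgutdum → mitefgutdum) add the prefix mi-.
The other patterns: stems ending in -f add -im; stems ending in -b or -z add de- … -esh around the stem.
So kebtam → mikebtam.

mikebtam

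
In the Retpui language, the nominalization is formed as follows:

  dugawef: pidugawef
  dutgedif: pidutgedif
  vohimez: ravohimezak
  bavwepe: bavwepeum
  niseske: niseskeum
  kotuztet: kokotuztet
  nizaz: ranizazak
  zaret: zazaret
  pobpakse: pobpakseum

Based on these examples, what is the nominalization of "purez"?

rapurezak

kotuztet and vohimez both have last vowel 'e' yet inflect differently (kokotuztet, ravohimezak), so the last vowel is not what conditions the rule; the final letter is.
"purez" ends in -z. The stems ending in -z (nizaz → ranizazak, vohimez → ravohimezak) add ra- … -ak around the stem.
The other patterns: stems ending in -t repeat the first consonant+vowel as a prefix; stems ending in -e add -um; stems ending in -f add the prefix pi-.
So purez → rapurezak.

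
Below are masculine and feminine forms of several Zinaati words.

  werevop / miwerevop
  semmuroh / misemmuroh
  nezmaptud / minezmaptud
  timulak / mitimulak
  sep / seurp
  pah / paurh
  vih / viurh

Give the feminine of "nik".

niurk

werevop and sep both end in -p yet inflect differently (miwerevop, seurp), so the final letter is not what conditions the rule; the number of vowels is.
"nik" has 1 vowel. The stems with 1 vowel (sep → seurp, pah → paurh, vih → viurh) insert -ur- after the first vowel.
The other pattern: stems with 3 vowels add the prefix mi-.
So nik → niurk.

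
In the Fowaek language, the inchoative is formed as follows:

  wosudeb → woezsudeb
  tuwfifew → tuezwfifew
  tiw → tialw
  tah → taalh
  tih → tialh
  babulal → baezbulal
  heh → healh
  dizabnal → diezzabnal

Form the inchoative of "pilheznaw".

"pilheznaw" has 3 vowels. The stems with 3 vowels (tuwfifew → tuezwfifew, wosudeb → woezsudeb, dizabnal → diezzabnal) insert -ez- after the first vowel.
The other pattern: stems with 1 vowel insert -al- after the first vowel.
So pilheznaw → piezlheznaw.

piezlheznaw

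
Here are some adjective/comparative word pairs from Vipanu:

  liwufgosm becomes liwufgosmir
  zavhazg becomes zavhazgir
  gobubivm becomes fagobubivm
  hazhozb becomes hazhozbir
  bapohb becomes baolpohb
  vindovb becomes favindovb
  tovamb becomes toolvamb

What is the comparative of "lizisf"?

liwufgosm and gobubivm both end in -m yet inflect differently (liwufgosmir, fagobubivm), so the final letter is not what conditions the rule; the second-to-last letter is.
"lizisf" has second-to-last letter 's'. The one such stem in the data (liwufgosm → liwufgosmir) adds -ir, so the same rule applies.
The other patterns: stems whose second-to-last letter is 'v' add the prefix fa-; stems whose second-to-last letter is 'h' or 'm' insert -ol- after the first vowel.
So lizisf → lizisfir.

lizisfir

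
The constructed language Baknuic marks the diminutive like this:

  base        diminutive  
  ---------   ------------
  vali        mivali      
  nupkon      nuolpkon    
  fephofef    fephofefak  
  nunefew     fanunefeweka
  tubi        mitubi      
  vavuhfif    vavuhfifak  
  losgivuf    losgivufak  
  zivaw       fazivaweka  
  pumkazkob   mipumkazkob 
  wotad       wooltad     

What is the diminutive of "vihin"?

tubi and vavuhfif both have last vowel 'i' yet inflect differently (mitubi, vavuhfifak), so the last vowel is not what conditions the rule; the final letter is.
"vihin" ends in -n. The one such stem in the data (nupkon → nuolpkon) inserts -ol- after the first vowel (as does wotad), so the same rule applies.
The other patterns: stems ending in -b or -i add the prefix mi-; stems ending in -f add -ak; stems ending in -w add fa- … -eka around the stem.
So vihin → violhin.

violhin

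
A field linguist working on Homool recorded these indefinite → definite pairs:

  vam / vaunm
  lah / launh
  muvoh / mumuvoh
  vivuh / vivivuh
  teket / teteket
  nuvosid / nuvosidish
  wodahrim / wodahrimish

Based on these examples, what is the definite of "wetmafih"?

lah and muvoh both end in -h yet inflect differently (launh, mumuvoh), so the final letter is not what conditions the rule; the number of vowels is.
"wetmafih" has 3 vowels. The stems with 3 vowels (nuvosid → nuvosidish, wodahrim → wodahrimish) add -ish.
So wetmafih → wetmafihish.

wetmafihish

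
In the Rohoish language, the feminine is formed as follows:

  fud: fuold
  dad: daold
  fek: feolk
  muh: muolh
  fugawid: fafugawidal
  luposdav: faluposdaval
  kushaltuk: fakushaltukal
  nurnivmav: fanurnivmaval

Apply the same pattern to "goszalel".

fagoszalelal

fud and fugawid both end in -d yet inflect differently (fuold, fafugawidal), so the final letter is not what conditions the rule; the number of vowels is.
"goszalel" has 3 vowels. The stems with 3 vowels (fugawid → fafugawidal, luposdav → faluposdaval, kushaltuk → fakushaltukal) add fa- … -al around the stem.
So goszalel → fagoszalelal.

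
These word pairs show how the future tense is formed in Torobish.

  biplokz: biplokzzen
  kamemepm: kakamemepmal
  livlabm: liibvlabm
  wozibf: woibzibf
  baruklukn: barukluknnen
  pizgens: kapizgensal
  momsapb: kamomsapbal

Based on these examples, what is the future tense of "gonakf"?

gonakffen

livlabm and kamemepm both end in -m yet inflect differently (liibvlabm, kakamemepmal), so the final letter is not what conditions the rule; the second-to-last letter is.
"gonakf" has second-to-last letter 'k'. The stems whose second-to-last letter is 'k' (baruklukn → barukluknnen, biplokz → biplokzzen) double the final consonant and add -en.
The other patterns: stems whose second-to-last letter is 'b' insert -ib- after the first vowel; stems whose second-to-last letter is 'n' or 'p' add ka- … -al around the stem.
So gonakf → gonakffen.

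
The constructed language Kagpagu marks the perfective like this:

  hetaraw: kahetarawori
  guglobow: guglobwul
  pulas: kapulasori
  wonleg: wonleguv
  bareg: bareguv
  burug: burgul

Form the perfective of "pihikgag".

kapihikgagori

"pihikgag" has last vowel 'a'. The stems whose last vowel is 'a' (hetaraw → kahetarawori, pulas → kapulasori) add ka- … -ori around the stem.
The other patterns: stems whose last vowel is 'e' add -uv; stems whose last vowel is 'o' or 'u' delete the last vowel and add -ul.
So pihikgag → kapihikgagori.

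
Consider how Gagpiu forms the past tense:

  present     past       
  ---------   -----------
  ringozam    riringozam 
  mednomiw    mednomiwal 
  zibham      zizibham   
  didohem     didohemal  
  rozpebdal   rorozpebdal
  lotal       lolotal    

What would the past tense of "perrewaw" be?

peperrewaw

zibham and didohem both end in -m yet inflect differently (zizibham, didohemal), so the final letter is not what conditions the rule; the last vowel is.
"perrewaw" has last vowel 'a'. The stems whose last vowel is 'a' (rozpebdal → rorozpebdal, zibham → zizibham, ringozam → riringozam) repeat the first consonant+vowel as a prefix.
So perrewaw → peperrewaw.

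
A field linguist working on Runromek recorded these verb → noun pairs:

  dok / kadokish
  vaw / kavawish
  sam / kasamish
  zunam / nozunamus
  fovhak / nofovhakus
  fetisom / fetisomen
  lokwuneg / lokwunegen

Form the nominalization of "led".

kaledish

sam and zunam both end in -m yet inflect differently (kasamish, nozunamus), so the final letter is not what conditions the rule; the number of vowels is.
"led" has 1 vowel. The stems with 1 vowel (dok → kadokish, vaw → kavawish, sam → kasamish) add ka- … -ish around the stem.
So led → kaledish.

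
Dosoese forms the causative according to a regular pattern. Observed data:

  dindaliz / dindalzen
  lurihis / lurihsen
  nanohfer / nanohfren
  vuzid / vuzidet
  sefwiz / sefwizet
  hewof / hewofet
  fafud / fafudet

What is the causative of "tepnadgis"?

tepnadgsen

dindaliz and sefwiz both end in -z yet inflect differently (dindalzen, sefwizet), so the final letter is not what conditions the rule; the number of vowels is.
"tepnadgis" has 3 vowels. The stems with 3 vowels (dindaliz → dindalzen, lurihis → lurihsen, nanohfer → nanohfren) delete the last vowel and add -en.
So tepnadgis → tepnadgsen.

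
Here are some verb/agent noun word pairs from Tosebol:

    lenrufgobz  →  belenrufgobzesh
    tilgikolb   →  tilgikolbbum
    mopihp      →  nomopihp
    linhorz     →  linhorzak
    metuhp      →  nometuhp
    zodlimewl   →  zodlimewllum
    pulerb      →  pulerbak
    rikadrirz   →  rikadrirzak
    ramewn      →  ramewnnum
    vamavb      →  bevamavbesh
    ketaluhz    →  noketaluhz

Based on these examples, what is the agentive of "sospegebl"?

vamavb and pulerb both end in -b yet inflect differently (bevamavbesh, pulerbak), so the final letter is not what conditions the rule; the second-to-last letter is.
"sospegebl" has second-to-last letter 'b'. The one such stem in the data (lenrufgobz → belenrufgobzesh) adds be- … -esh around the stem, so the same rule applies.
The other patterns: stems whose second-to-last letter is 'r' add -ak; stems whose second-to-last letter is 'h' add the prefix no-; stems whose second-to-last letter is 'l' or 'w' double the final consonant and add -um.
So sospegebl → besospegeblesh.

besospegeblesh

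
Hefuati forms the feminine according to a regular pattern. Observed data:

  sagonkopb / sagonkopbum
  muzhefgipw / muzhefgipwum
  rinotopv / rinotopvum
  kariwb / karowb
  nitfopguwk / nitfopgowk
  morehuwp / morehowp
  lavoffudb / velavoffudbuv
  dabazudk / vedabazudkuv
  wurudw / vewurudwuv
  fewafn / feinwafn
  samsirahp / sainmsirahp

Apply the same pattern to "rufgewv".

"rufgewv" has second-to-last letter 'w'. The stems whose second-to-last letter is 'w' (kariwb → karowb, nitfopguwk → nitfopgowk, morehuwp → morehowp) change the last vowel to 'o'.
The other patterns: stems whose second-to-last letter is 'p' add -um; stems whose second-to-last letter is 'd' add ve- … -uv around the stem; stems whose second-to-last letter is 'f' or 'h' insert -in- after the first vowel.
So rufgewv → rufgowv.

rufgowv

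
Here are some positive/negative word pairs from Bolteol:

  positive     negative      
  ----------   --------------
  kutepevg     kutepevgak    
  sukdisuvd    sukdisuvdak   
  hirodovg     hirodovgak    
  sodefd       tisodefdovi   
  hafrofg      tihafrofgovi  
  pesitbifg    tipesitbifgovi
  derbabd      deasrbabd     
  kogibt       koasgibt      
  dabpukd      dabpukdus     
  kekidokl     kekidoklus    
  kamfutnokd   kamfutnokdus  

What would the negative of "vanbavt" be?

sukdisuvd and sodefd both end in -d yet inflect differently (sukdisuvdak, tisodefdovi), so the final letter is not what conditions the rule; the second-to-last letter is.
"vanbavt" has second-to-last letter 'v'. The stems whose second-to-last letter is 'v' (kutepevg → kutepevgak, sukdisuvd → sukdisuvdak, hirodovg → hirodovgak) add -ak.
So vanbavt → vanbavtak.

vanbavtak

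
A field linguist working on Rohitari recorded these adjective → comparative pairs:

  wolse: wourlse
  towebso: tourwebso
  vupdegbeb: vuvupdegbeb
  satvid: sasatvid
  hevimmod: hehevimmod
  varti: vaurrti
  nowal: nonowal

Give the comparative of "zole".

zourle

"zole" ends in a vowel. The stems ending in a vowel (varti → vaurrti, wolse → wourlse, towebso → tourwebso) insert -ur- after the first vowel.
So zole → zourle.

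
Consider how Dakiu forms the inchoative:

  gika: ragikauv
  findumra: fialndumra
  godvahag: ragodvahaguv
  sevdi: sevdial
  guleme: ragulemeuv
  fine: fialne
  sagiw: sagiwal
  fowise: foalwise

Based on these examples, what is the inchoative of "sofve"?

sofveal

fine and guleme both end in -e yet inflect differently (fialne, ragulemeuv), so the final letter is not what conditions the rule; the first letter is.
"sofve" begins with s-. The stems beginning with s- (sevdi → sevdial, sagiw → sagiwal) add -al.
So sofve → sofveal.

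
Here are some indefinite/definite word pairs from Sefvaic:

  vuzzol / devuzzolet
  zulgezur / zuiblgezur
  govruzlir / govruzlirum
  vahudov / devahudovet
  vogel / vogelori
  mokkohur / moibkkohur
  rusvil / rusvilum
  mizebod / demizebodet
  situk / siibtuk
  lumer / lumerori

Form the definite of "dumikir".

dumikirum

vuzzol and vogel both end in -l yet inflect differently (devuzzolet, vogelori), so the final letter is not what conditions the rule; the last vowel is.
"dumikir" has last vowel 'i'. The stems whose last vowel is 'i' (govruzlir → govruzlirum, rusvil → rusvilum) add -um.
So dumikir → dumikirum.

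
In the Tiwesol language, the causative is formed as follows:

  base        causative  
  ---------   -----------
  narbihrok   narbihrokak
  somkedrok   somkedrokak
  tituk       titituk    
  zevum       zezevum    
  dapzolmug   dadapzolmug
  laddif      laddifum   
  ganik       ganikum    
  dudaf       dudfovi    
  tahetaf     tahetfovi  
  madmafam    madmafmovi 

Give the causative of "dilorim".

narbihrok and tituk both end in -k yet inflect differently (narbihrokak, titituk), so the final letter is not what conditions the rule; the last vowel is.
"dilorim" has last vowel 'i'. The stems whose last vowel is 'i' (laddif → laddifum, ganik → ganikum) add -um.
The other patterns: stems whose last vowel is 'o' add -ak; stems whose last vowel is 'u' repeat the first consonant+vowel as a prefix; stems whose last vowel is 'a' delete the last vowel and add -ovi.
So dilorim → dilorimum.

dilorimum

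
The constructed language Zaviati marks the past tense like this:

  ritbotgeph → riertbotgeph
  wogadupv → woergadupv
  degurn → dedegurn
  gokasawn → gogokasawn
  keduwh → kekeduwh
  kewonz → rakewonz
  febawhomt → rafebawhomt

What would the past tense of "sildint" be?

ritbotgeph and keduwh both end in -h yet inflect differently (riertbotgeph, kekeduwh), so the final letter is not what conditions the rule; the second-to-last letter is.
"sildint" has second-to-last letter 'n'. The one such stem in the data (kewonz → rakewonz) adds the prefix ra-, so the same rule applies.
The other patterns: stems whose second-to-last letter is 'p' insert -er- after the first vowel; stems whose second-to-last letter is 'r' or 'w' repeat the first consonant+vowel as a prefix.
So sildint → rasildint.

rasildint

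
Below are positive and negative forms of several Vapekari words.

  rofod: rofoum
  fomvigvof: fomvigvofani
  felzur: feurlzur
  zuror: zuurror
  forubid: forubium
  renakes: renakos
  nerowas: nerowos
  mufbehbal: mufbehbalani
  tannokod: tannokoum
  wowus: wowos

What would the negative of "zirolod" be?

tannokod and zuror both have last vowel 'o' yet inflect differently (tannokoum, zuurror), so the last vowel is not what conditions the rule; the final letter is.
"zirolod" ends in -d. The stems ending in -d (forubid → forubium, tannokod → tannokoum, rofod → rofoum) drop the final letter and add -um.
The other patterns: stems ending in -s change the last vowel to 'o'; stems ending in -r insert -ur- after the first vowel; stems ending in -f or -l add -ani.
So zirolod → ziroloum.

ziroloum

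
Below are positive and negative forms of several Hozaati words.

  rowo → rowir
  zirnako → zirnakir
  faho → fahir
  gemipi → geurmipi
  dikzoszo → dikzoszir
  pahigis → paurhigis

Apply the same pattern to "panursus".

zirnako and gemipi both have 3 vowels yet inflect differently (zirnakir, geurmipi), so the number of vowels is not what conditions the rule; the final letter is.
"panursus" ends in -s. The one such stem in the data (pahigis → paurhigis) inserts -ur- after the first vowel (as does gemipi), so the same rule applies.
The other pattern: stems ending in -o drop the final letter and add -ir.
So panursus → paurnursus.

paurnursus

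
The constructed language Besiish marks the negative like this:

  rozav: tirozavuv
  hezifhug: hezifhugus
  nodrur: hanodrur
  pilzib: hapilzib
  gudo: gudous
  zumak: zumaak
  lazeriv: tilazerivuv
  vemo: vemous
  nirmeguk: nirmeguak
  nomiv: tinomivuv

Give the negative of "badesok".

badesoak

"badesok" ends in -k. The stems ending in -k (zumak → zumaak, nirmeguk → nirmeguak) drop the final letter and add -ak.
So badesok → badesoak.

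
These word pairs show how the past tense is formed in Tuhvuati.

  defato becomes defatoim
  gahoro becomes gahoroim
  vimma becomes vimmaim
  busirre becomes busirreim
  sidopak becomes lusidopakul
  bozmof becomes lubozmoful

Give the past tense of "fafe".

fafeim

vimma and sidopak both have last vowel 'a' yet inflect differently (vimmaim, lusidopakul), so the last vowel is not what conditions the rule; whether the stem ends in a vowel or a consonant is.
"fafe" ends in a vowel. The stems ending in a vowel (defato → defatoim, gahoro → gahoroim, vimma → vimmaim) add -im.
So fafe → fafeim.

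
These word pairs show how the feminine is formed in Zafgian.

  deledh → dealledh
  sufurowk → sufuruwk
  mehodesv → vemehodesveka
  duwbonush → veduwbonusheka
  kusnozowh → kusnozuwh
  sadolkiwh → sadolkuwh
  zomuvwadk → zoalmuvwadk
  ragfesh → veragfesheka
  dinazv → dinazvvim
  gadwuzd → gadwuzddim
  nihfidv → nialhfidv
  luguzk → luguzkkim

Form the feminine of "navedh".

"navedh" has second-to-last letter 'd'. The stems whose second-to-last letter is 'd' (zomuvwadk → zoalmuvwadk, nihfidv → nialhfidv, deledh → dealledh) insert -al- after the first vowel.
So navedh → naalvedh.

naalvedh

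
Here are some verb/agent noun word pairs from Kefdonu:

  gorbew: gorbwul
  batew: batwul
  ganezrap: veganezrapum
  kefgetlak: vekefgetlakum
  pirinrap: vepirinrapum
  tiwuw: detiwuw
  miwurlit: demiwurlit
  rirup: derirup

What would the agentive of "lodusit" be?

"lodusit" has last vowel 'i'. The one such stem in the data (miwurlit → demiwurlit) adds the prefix de-, so the same rule applies.
The other patterns: stems whose last vowel is 'e' delete the last vowel and add -ul; stems whose last vowel is 'a' add ve- … -um around the stem.
So lodusit → delodusit.

delodusit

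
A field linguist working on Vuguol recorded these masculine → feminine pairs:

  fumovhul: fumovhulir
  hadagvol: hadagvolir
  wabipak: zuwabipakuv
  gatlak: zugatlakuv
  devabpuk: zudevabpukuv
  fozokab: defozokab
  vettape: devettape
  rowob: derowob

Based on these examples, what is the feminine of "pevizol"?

pevizolir

fumovhul and devabpuk both have last vowel 'u' yet inflect differently (fumovhulir, zudevabpukuv), so the last vowel is not what conditions the rule; the final letter is.
"pevizol" ends in -l. The stems ending in -l (fumovhul → fumovhulir, hadagvol → hadagvolir) add -ir.
So pevizol → pevizolir.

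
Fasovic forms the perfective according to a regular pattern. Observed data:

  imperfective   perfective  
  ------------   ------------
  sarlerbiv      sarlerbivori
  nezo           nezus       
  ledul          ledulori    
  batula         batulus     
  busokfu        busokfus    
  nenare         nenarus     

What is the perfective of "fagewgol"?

busokfu and ledul both have last vowel 'u' yet inflect differently (busokfus, ledulori), so the last vowel is not what conditions the rule; whether the stem ends in a vowel or a consonant is.
"fagewgol" ends in a consonant. The stems ending in a consonant (sarlerbiv → sarlerbivori, ledul → ledulori) add -ori.
The other pattern: stems ending in a vowel drop the final letter and add -us.
So fagewgol → fagewgolori.

fagewgolori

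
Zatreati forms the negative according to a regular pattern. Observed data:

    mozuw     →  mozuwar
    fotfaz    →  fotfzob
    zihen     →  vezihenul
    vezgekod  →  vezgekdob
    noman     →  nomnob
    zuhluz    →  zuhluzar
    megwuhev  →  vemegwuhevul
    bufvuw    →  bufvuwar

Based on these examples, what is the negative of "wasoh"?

zuhluz and fotfaz both end in -z yet inflect differently (zuhluzar, fotfzob), so the final letter is not what conditions the rule; the last vowel is.
"wasoh" has last vowel 'o'. The one such stem in the data (vezgekod → vezgekdob) deletes the last vowel and adds -ob (as do fotfaz, noman), so the same rule applies.
The other patterns: stems whose last vowel is 'e' add ve- … -ul around the stem; stems whose last vowel is 'u' add -ar.
So wasoh → washob.

washob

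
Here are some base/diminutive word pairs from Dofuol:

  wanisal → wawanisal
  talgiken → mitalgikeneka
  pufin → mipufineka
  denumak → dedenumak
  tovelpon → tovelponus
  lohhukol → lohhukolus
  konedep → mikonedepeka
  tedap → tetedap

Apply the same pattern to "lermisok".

wanisal and lohhukol both end in -l yet inflect differently (wawanisal, lohhukolus), so the final letter is not what conditions the rule; the last vowel is.
"lermisok" has last vowel 'o'. The stems whose last vowel is 'o' (tovelpon → tovelponus, lohhukol → lohhukolus) add -us.
The other patterns: stems whose last vowel is 'a' repeat the first consonant+vowel as a prefix; stems whose last vowel is 'e' or 'i' add mi- … -eka around the stem.
So lermisok → lermisokus.

lermisokus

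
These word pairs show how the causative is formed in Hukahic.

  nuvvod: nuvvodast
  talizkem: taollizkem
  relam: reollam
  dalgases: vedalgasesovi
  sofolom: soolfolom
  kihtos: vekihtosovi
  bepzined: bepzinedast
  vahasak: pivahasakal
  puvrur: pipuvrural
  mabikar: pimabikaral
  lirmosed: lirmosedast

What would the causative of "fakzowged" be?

fakzowgedast

talizkem and lirmosed both have last vowel 'e' yet inflect differently (taollizkem, lirmosedast), so the last vowel is not what conditions the rule; the final letter is.
"fakzowged" ends in -d. The stems ending in -d (lirmosed → lirmosedast, nuvvod → nuvvodast, bepzined → bepzinedast) add -ast.
The other patterns: stems ending in -m insert -ol- after the first vowel; stems ending in -s add ve- … -ovi around the stem; stems ending in -k or -r add pi- … -al around the stem.
So fakzowged → fakzowgedast.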